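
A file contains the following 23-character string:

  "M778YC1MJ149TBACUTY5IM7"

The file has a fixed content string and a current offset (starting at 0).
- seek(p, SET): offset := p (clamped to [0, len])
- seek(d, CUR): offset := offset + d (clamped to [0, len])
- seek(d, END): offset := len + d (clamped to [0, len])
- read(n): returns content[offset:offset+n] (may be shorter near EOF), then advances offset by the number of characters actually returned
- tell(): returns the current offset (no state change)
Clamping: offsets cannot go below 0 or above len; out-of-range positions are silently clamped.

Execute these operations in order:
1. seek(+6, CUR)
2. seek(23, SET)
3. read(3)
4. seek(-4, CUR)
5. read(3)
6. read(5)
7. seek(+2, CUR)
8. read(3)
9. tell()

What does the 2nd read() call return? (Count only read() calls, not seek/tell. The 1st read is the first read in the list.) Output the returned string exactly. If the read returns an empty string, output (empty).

After 1 (seek(+6, CUR)): offset=6
After 2 (seek(23, SET)): offset=23
After 3 (read(3)): returned '', offset=23
After 4 (seek(-4, CUR)): offset=19
After 5 (read(3)): returned '5IM', offset=22
After 6 (read(5)): returned '7', offset=23
After 7 (seek(+2, CUR)): offset=23
After 8 (read(3)): returned '', offset=23
After 9 (tell()): offset=23

Answer: 5IM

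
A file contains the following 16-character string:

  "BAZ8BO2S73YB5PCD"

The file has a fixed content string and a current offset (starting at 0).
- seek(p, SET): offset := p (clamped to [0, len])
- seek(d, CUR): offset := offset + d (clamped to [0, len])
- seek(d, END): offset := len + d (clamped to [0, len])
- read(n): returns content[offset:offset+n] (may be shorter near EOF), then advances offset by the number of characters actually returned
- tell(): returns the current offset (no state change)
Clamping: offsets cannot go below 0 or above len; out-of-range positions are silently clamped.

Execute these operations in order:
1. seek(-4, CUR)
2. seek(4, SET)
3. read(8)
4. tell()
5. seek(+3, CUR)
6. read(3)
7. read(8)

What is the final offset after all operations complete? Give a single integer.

After 1 (seek(-4, CUR)): offset=0
After 2 (seek(4, SET)): offset=4
After 3 (read(8)): returned 'BO2S73YB', offset=12
After 4 (tell()): offset=12
After 5 (seek(+3, CUR)): offset=15
After 6 (read(3)): returned 'D', offset=16
After 7 (read(8)): returned '', offset=16

Answer: 16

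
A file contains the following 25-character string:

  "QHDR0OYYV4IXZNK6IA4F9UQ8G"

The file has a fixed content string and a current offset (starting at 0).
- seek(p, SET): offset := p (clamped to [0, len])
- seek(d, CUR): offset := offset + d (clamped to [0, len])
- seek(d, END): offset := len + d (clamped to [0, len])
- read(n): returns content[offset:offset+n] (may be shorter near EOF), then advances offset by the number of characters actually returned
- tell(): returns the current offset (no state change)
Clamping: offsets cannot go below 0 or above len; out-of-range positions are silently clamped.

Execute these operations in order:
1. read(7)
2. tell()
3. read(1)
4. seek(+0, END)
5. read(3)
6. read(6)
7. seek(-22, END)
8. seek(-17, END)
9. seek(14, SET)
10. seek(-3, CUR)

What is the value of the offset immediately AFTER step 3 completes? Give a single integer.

Answer: 8

Derivation:
After 1 (read(7)): returned 'QHDR0OY', offset=7
After 2 (tell()): offset=7
After 3 (read(1)): returned 'Y', offset=8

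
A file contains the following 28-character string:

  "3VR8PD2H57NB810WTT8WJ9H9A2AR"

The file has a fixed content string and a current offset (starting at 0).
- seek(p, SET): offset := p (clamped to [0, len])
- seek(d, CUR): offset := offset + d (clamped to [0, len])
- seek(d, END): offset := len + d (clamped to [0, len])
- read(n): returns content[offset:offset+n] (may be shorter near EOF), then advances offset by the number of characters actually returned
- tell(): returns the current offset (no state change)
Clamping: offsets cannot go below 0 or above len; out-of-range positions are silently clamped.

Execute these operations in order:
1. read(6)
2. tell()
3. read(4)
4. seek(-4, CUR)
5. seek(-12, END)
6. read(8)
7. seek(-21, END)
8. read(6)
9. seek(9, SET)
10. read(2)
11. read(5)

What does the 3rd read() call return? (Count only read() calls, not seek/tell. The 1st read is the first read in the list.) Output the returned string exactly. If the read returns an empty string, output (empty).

Answer: TT8WJ9H9

Derivation:
After 1 (read(6)): returned '3VR8PD', offset=6
After 2 (tell()): offset=6
After 3 (read(4)): returned '2H57', offset=10
After 4 (seek(-4, CUR)): offset=6
After 5 (seek(-12, END)): offset=16
After 6 (read(8)): returned 'TT8WJ9H9', offset=24
After 7 (seek(-21, END)): offset=7
After 8 (read(6)): returned 'H57NB8', offset=13
After 9 (seek(9, SET)): offset=9
After 10 (read(2)): returned '7N', offset=11
After 11 (read(5)): returned 'B810W', offset=16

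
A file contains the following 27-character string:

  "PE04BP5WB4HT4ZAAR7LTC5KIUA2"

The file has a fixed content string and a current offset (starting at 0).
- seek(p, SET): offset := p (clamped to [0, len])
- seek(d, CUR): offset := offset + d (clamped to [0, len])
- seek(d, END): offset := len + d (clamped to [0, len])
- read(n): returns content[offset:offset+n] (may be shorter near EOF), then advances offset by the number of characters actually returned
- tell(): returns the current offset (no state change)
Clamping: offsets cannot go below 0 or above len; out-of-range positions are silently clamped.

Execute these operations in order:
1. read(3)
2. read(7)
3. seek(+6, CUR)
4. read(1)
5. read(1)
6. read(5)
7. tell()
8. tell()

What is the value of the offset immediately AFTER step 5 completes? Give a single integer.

After 1 (read(3)): returned 'PE0', offset=3
After 2 (read(7)): returned '4BP5WB4', offset=10
After 3 (seek(+6, CUR)): offset=16
After 4 (read(1)): returned 'R', offset=17
After 5 (read(1)): returned '7', offset=18

Answer: 18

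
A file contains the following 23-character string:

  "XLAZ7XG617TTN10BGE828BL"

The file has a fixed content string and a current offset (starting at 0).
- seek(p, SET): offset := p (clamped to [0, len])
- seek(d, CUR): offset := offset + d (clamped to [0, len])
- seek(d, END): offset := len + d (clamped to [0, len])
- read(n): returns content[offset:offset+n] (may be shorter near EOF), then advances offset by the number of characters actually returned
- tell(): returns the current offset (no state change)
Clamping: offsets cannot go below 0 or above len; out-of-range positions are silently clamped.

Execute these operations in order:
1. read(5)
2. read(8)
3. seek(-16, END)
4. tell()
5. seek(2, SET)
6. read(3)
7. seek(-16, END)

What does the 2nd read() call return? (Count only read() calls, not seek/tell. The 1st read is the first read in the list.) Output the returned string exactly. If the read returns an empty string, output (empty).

Answer: XG617TTN

Derivation:
After 1 (read(5)): returned 'XLAZ7', offset=5
After 2 (read(8)): returned 'XG617TTN', offset=13
After 3 (seek(-16, END)): offset=7
After 4 (tell()): offset=7
After 5 (seek(2, SET)): offset=2
After 6 (read(3)): returned 'AZ7', offset=5
After 7 (seek(-16, END)): offset=7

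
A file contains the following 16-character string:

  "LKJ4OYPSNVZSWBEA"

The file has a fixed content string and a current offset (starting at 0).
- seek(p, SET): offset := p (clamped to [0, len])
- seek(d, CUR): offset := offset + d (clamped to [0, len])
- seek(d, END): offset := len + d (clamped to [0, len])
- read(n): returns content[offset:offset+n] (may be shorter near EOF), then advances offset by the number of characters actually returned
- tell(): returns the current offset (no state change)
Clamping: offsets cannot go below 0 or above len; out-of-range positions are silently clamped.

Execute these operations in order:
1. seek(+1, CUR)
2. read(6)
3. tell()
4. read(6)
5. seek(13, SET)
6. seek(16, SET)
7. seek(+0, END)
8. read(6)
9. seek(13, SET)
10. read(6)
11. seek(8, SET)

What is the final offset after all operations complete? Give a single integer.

After 1 (seek(+1, CUR)): offset=1
After 2 (read(6)): returned 'KJ4OYP', offset=7
After 3 (tell()): offset=7
After 4 (read(6)): returned 'SNVZSW', offset=13
After 5 (seek(13, SET)): offset=13
After 6 (seek(16, SET)): offset=16
After 7 (seek(+0, END)): offset=16
After 8 (read(6)): returned '', offset=16
After 9 (seek(13, SET)): offset=13
After 10 (read(6)): returned 'BEA', offset=16
After 11 (seek(8, SET)): offset=8

Answer: 8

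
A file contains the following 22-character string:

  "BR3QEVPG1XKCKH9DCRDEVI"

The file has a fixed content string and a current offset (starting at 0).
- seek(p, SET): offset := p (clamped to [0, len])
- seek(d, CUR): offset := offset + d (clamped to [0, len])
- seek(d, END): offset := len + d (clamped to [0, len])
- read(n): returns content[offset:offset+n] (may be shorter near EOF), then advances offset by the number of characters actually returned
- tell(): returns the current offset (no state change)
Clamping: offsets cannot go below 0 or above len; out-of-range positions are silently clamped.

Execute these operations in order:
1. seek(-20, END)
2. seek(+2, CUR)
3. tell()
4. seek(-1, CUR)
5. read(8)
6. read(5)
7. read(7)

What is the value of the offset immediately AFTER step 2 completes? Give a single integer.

After 1 (seek(-20, END)): offset=2
After 2 (seek(+2, CUR)): offset=4

Answer: 4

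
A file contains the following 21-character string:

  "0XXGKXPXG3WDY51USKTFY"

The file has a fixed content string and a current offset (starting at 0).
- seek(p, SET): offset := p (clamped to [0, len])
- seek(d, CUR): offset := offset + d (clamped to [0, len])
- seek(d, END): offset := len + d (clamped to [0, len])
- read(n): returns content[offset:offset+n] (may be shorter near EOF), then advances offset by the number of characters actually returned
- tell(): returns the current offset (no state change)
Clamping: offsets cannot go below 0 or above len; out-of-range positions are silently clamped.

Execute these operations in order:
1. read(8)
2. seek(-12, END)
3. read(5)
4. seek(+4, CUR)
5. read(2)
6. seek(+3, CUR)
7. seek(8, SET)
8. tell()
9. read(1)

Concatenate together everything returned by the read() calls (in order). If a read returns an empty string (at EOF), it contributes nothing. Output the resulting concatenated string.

Answer: 0XXGKXPX3WDY5TFG

Derivation:
After 1 (read(8)): returned '0XXGKXPX', offset=8
After 2 (seek(-12, END)): offset=9
After 3 (read(5)): returned '3WDY5', offset=14
After 4 (seek(+4, CUR)): offset=18
After 5 (read(2)): returned 'TF', offset=20
After 6 (seek(+3, CUR)): offset=21
After 7 (seek(8, SET)): offset=8
After 8 (tell()): offset=8
After 9 (read(1)): returned 'G', offset=9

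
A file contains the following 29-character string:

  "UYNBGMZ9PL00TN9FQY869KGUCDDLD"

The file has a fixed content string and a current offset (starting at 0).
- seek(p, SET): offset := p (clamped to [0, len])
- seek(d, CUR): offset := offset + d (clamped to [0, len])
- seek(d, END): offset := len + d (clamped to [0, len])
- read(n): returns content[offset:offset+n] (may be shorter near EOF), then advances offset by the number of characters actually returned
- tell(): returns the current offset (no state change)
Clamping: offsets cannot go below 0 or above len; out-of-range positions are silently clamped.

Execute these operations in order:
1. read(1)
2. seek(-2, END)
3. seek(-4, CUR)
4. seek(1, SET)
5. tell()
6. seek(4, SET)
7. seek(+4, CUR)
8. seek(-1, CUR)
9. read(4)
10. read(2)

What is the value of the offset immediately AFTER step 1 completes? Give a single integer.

After 1 (read(1)): returned 'U', offset=1

Answer: 1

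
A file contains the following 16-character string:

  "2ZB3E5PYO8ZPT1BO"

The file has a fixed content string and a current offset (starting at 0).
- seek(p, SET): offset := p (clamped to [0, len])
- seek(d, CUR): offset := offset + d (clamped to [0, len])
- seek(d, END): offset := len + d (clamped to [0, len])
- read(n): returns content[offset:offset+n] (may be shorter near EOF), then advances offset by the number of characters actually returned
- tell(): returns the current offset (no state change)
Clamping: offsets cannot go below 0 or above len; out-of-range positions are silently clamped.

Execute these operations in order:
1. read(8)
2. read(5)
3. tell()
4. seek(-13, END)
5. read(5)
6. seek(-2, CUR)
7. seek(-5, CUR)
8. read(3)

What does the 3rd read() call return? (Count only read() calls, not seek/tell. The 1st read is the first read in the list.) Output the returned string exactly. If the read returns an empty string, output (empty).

Answer: 3E5PY

Derivation:
After 1 (read(8)): returned '2ZB3E5PY', offset=8
After 2 (read(5)): returned 'O8ZPT', offset=13
After 3 (tell()): offset=13
After 4 (seek(-13, END)): offset=3
After 5 (read(5)): returned '3E5PY', offset=8
After 6 (seek(-2, CUR)): offset=6
After 7 (seek(-5, CUR)): offset=1
After 8 (read(3)): returned 'ZB3', offset=4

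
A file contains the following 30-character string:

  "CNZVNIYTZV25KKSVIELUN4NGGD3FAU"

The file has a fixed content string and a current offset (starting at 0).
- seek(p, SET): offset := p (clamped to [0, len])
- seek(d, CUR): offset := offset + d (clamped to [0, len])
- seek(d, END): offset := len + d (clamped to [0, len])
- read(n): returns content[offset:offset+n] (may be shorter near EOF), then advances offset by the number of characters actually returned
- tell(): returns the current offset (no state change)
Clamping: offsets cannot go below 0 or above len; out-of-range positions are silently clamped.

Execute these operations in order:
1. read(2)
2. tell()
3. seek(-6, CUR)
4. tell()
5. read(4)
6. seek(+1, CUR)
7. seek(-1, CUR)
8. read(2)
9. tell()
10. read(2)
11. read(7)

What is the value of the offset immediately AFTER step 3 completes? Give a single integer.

After 1 (read(2)): returned 'CN', offset=2
After 2 (tell()): offset=2
After 3 (seek(-6, CUR)): offset=0

Answer: 0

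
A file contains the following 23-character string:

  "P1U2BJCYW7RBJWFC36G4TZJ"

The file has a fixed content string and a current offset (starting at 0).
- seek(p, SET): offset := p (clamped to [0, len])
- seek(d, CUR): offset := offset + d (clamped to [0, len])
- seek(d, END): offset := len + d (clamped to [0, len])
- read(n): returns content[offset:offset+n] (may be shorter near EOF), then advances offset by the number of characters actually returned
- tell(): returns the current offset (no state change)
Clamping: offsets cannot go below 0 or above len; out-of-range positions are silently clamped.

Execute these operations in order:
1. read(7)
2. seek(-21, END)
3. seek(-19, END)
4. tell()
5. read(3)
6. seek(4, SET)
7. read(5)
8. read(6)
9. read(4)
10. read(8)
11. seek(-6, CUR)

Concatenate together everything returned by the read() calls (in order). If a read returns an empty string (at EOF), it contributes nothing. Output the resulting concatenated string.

Answer: P1U2BJCBJCBJCYW7RBJWFC36G4TZJ

Derivation:
After 1 (read(7)): returned 'P1U2BJC', offset=7
After 2 (seek(-21, END)): offset=2
After 3 (seek(-19, END)): offset=4
After 4 (tell()): offset=4
After 5 (read(3)): returned 'BJC', offset=7
After 6 (seek(4, SET)): offset=4
After 7 (read(5)): returned 'BJCYW', offset=9
After 8 (read(6)): returned '7RBJWF', offset=15
After 9 (read(4)): returned 'C36G', offset=19
After 10 (read(8)): returned '4TZJ', offset=23
After 11 (seek(-6, CUR)): offset=17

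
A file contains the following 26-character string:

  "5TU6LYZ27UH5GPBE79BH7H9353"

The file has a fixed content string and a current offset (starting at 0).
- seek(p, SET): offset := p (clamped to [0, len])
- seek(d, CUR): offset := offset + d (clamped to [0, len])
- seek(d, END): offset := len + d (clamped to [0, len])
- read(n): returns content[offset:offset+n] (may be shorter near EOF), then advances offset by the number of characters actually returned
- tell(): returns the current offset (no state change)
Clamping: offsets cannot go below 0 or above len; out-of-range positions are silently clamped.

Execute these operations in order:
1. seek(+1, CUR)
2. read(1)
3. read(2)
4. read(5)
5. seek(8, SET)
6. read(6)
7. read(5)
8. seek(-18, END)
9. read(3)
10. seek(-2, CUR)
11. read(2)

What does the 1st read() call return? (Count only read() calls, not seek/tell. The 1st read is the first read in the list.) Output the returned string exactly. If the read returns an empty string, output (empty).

After 1 (seek(+1, CUR)): offset=1
After 2 (read(1)): returned 'T', offset=2
After 3 (read(2)): returned 'U6', offset=4
After 4 (read(5)): returned 'LYZ27', offset=9
After 5 (seek(8, SET)): offset=8
After 6 (read(6)): returned '7UH5GP', offset=14
After 7 (read(5)): returned 'BE79B', offset=19
After 8 (seek(-18, END)): offset=8
After 9 (read(3)): returned '7UH', offset=11
After 10 (seek(-2, CUR)): offset=9
After 11 (read(2)): returned 'UH', offset=11

Answer: T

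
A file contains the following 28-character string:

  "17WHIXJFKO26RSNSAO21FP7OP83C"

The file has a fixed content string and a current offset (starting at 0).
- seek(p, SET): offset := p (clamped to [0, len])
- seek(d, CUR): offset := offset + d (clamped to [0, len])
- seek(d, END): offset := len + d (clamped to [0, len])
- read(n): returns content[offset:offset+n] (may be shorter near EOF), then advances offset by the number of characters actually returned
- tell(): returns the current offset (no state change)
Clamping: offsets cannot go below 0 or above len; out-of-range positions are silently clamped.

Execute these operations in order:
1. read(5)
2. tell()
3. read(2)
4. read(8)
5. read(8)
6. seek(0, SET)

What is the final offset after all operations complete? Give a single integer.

Answer: 0

Derivation:
After 1 (read(5)): returned '17WHI', offset=5
After 2 (tell()): offset=5
After 3 (read(2)): returned 'XJ', offset=7
After 4 (read(8)): returned 'FKO26RSN', offset=15
After 5 (read(8)): returned 'SAO21FP7', offset=23
After 6 (seek(0, SET)): offset=0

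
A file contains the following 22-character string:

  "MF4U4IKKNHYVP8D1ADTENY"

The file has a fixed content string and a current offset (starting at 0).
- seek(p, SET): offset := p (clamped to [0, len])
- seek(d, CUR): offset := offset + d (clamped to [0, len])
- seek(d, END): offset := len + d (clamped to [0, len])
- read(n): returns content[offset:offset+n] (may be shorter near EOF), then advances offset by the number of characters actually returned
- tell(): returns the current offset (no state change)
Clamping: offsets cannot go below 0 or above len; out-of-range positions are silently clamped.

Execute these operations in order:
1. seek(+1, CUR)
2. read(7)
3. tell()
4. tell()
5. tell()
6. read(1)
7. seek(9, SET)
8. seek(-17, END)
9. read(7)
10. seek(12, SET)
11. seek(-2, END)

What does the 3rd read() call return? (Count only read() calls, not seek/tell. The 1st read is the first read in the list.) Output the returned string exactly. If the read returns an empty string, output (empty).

Answer: IKKNHYV

Derivation:
After 1 (seek(+1, CUR)): offset=1
After 2 (read(7)): returned 'F4U4IKK', offset=8
After 3 (tell()): offset=8
After 4 (tell()): offset=8
After 5 (tell()): offset=8
After 6 (read(1)): returned 'N', offset=9
After 7 (seek(9, SET)): offset=9
After 8 (seek(-17, END)): offset=5
After 9 (read(7)): returned 'IKKNHYV', offset=12
After 10 (seek(12, SET)): offset=12
After 11 (seek(-2, END)): offset=20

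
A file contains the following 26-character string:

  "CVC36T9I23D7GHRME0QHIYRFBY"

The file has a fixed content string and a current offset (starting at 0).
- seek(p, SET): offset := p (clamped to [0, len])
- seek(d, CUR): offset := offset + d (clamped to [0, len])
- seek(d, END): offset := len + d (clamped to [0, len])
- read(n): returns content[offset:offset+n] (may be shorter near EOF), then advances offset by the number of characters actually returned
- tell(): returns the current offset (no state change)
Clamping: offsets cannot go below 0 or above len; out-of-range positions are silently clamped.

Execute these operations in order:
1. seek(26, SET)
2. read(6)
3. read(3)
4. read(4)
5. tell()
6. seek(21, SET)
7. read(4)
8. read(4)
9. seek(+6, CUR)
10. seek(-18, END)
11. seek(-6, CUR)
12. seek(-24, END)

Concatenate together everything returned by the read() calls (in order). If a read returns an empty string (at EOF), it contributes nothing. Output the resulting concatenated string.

After 1 (seek(26, SET)): offset=26
After 2 (read(6)): returned '', offset=26
After 3 (read(3)): returned '', offset=26
After 4 (read(4)): returned '', offset=26
After 5 (tell()): offset=26
After 6 (seek(21, SET)): offset=21
After 7 (read(4)): returned 'YRFB', offset=25
After 8 (read(4)): returned 'Y', offset=26
After 9 (seek(+6, CUR)): offset=26
After 10 (seek(-18, END)): offset=8
After 11 (seek(-6, CUR)): offset=2
After 12 (seek(-24, END)): offset=2

Answer: YRFBY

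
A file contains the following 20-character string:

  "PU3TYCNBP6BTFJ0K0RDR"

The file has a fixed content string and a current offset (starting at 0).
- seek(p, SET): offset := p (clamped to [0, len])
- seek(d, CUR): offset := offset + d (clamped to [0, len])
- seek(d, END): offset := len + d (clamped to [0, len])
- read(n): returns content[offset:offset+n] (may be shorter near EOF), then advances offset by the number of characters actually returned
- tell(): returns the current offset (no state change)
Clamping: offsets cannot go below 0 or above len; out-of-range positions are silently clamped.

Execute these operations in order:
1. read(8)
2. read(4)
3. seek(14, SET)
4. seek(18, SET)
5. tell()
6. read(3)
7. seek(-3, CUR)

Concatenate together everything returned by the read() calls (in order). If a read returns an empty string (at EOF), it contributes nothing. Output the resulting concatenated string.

After 1 (read(8)): returned 'PU3TYCNB', offset=8
After 2 (read(4)): returned 'P6BT', offset=12
After 3 (seek(14, SET)): offset=14
After 4 (seek(18, SET)): offset=18
After 5 (tell()): offset=18
After 6 (read(3)): returned 'DR', offset=20
After 7 (seek(-3, CUR)): offset=17

Answer: PU3TYCNBP6BTDR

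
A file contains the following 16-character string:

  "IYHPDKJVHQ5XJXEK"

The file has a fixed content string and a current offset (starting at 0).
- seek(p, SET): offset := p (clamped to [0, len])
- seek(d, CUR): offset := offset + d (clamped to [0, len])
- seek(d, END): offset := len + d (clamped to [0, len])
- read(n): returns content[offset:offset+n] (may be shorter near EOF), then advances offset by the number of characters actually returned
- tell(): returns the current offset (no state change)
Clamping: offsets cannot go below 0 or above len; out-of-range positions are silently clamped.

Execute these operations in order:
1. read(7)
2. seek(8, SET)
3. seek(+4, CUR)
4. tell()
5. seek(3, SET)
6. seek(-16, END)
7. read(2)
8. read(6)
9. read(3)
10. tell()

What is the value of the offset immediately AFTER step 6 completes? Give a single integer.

After 1 (read(7)): returned 'IYHPDKJ', offset=7
After 2 (seek(8, SET)): offset=8
After 3 (seek(+4, CUR)): offset=12
After 4 (tell()): offset=12
After 5 (seek(3, SET)): offset=3
After 6 (seek(-16, END)): offset=0

Answer: 0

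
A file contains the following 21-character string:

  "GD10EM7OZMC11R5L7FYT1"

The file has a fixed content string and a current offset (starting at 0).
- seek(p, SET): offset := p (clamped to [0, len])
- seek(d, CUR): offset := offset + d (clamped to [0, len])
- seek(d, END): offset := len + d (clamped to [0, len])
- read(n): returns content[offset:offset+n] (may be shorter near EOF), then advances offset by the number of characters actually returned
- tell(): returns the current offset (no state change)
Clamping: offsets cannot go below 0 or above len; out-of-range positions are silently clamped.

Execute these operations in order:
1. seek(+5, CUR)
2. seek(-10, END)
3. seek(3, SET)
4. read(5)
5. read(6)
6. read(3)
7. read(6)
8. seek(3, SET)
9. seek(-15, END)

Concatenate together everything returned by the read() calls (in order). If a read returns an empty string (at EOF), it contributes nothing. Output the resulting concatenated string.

After 1 (seek(+5, CUR)): offset=5
After 2 (seek(-10, END)): offset=11
After 3 (seek(3, SET)): offset=3
After 4 (read(5)): returned '0EM7O', offset=8
After 5 (read(6)): returned 'ZMC11R', offset=14
After 6 (read(3)): returned '5L7', offset=17
After 7 (read(6)): returned 'FYT1', offset=21
After 8 (seek(3, SET)): offset=3
After 9 (seek(-15, END)): offset=6

Answer: 0EM7OZMC11R5L7FYT1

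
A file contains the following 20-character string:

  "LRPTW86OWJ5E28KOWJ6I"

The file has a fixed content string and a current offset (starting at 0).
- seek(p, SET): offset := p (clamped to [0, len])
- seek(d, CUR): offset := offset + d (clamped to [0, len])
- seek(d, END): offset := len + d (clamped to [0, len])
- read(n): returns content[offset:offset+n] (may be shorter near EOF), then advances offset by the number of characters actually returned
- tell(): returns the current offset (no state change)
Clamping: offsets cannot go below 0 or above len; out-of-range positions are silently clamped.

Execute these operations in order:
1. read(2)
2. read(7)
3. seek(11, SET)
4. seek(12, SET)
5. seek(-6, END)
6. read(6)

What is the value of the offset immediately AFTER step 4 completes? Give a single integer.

Answer: 12

Derivation:
After 1 (read(2)): returned 'LR', offset=2
After 2 (read(7)): returned 'PTW86OW', offset=9
After 3 (seek(11, SET)): offset=11
After 4 (seek(12, SET)): offset=12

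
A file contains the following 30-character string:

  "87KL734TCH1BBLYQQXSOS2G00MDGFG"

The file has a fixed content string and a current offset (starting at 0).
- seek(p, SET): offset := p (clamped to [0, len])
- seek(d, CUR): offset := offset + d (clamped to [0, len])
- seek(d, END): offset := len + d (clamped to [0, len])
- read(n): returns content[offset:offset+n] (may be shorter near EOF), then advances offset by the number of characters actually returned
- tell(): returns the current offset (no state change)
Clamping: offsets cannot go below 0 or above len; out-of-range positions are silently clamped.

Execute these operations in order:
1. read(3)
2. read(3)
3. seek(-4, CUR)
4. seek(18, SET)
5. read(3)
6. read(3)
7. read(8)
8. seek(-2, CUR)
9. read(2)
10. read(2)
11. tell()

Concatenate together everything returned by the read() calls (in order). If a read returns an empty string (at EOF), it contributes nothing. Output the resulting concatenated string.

Answer: 87KL73SOS2G00MDGFGFG

Derivation:
After 1 (read(3)): returned '87K', offset=3
After 2 (read(3)): returned 'L73', offset=6
After 3 (seek(-4, CUR)): offset=2
After 4 (seek(18, SET)): offset=18
After 5 (read(3)): returned 'SOS', offset=21
After 6 (read(3)): returned '2G0', offset=24
After 7 (read(8)): returned '0MDGFG', offset=30
After 8 (seek(-2, CUR)): offset=28
After 9 (read(2)): returned 'FG', offset=30
After 10 (read(2)): returned '', offset=30
After 11 (tell()): offset=30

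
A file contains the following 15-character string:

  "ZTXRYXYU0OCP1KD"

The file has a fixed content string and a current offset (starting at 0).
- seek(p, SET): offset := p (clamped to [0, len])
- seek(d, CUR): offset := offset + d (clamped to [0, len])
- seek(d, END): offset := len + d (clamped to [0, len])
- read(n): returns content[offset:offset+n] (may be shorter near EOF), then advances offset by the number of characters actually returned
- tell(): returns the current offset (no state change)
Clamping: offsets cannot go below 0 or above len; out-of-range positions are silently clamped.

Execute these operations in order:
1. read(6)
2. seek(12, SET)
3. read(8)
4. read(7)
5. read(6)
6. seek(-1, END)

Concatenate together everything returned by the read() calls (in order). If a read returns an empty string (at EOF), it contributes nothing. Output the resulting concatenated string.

Answer: ZTXRYX1KD

Derivation:
After 1 (read(6)): returned 'ZTXRYX', offset=6
After 2 (seek(12, SET)): offset=12
After 3 (read(8)): returned '1KD', offset=15
After 4 (read(7)): returned '', offset=15
After 5 (read(6)): returned '', offset=15
After 6 (seek(-1, END)): offset=14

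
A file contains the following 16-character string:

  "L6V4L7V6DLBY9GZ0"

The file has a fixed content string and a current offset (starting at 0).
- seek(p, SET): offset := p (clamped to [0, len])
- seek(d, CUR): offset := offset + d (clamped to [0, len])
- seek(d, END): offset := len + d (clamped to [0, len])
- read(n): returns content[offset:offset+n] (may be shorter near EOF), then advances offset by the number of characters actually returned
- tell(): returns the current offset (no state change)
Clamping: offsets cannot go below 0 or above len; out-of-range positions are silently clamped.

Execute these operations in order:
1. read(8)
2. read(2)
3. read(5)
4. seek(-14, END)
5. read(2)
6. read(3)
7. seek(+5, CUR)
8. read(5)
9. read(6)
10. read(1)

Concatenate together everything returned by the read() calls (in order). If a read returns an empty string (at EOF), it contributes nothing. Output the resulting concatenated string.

After 1 (read(8)): returned 'L6V4L7V6', offset=8
After 2 (read(2)): returned 'DL', offset=10
After 3 (read(5)): returned 'BY9GZ', offset=15
After 4 (seek(-14, END)): offset=2
After 5 (read(2)): returned 'V4', offset=4
After 6 (read(3)): returned 'L7V', offset=7
After 7 (seek(+5, CUR)): offset=12
After 8 (read(5)): returned '9GZ0', offset=16
After 9 (read(6)): returned '', offset=16
After 10 (read(1)): returned '', offset=16

Answer: L6V4L7V6DLBY9GZV4L7V9GZ0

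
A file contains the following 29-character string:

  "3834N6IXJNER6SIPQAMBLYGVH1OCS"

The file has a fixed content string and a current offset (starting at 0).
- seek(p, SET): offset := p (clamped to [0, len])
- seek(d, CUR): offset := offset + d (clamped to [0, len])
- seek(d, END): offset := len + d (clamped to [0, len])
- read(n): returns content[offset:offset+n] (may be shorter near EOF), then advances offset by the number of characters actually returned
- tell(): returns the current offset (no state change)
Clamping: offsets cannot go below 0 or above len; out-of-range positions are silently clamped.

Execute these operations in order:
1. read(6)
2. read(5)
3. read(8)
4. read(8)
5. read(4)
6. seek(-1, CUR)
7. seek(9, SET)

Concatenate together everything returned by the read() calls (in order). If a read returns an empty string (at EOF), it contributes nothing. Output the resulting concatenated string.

Answer: 3834N6IXJNER6SIPQAMBLYGVH1OCS

Derivation:
After 1 (read(6)): returned '3834N6', offset=6
After 2 (read(5)): returned 'IXJNE', offset=11
After 3 (read(8)): returned 'R6SIPQAM', offset=19
After 4 (read(8)): returned 'BLYGVH1O', offset=27
After 5 (read(4)): returned 'CS', offset=29
After 6 (seek(-1, CUR)): offset=28
After 7 (seek(9, SET)): offset=9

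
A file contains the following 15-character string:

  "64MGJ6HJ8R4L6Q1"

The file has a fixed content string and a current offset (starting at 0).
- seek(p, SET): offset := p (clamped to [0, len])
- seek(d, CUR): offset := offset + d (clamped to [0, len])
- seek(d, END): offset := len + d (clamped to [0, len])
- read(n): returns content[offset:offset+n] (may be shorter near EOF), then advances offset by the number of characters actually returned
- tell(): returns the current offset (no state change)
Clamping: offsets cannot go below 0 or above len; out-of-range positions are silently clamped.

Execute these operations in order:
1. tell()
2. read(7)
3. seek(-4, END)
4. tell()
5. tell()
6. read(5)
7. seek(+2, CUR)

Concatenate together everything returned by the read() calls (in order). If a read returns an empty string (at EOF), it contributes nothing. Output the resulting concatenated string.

Answer: 64MGJ6HL6Q1

Derivation:
After 1 (tell()): offset=0
After 2 (read(7)): returned '64MGJ6H', offset=7
After 3 (seek(-4, END)): offset=11
After 4 (tell()): offset=11
After 5 (tell()): offset=11
After 6 (read(5)): returned 'L6Q1', offset=15
After 7 (seek(+2, CUR)): offset=15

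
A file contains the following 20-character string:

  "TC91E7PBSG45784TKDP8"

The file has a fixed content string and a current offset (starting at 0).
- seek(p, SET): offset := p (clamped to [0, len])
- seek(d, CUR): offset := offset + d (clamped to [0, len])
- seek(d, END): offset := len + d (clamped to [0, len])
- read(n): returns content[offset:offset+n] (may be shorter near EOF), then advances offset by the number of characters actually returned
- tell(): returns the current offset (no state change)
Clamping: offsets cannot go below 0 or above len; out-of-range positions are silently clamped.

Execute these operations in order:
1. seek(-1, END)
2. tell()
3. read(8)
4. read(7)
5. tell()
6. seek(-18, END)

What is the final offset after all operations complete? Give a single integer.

Answer: 2

Derivation:
After 1 (seek(-1, END)): offset=19
After 2 (tell()): offset=19
After 3 (read(8)): returned '8', offset=20
After 4 (read(7)): returned '', offset=20
After 5 (tell()): offset=20
After 6 (seek(-18, END)): offset=2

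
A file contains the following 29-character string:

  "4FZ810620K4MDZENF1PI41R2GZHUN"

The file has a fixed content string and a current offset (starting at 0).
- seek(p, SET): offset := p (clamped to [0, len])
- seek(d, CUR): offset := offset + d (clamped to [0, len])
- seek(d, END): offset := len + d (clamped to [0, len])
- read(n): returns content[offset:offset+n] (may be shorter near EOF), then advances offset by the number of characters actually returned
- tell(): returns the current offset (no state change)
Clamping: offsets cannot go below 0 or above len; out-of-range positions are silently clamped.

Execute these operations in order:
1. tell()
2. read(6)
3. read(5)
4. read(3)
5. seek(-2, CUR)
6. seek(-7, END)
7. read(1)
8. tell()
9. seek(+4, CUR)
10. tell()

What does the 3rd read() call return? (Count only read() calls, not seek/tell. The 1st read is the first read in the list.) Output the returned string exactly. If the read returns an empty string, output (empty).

Answer: MDZ

Derivation:
After 1 (tell()): offset=0
After 2 (read(6)): returned '4FZ810', offset=6
After 3 (read(5)): returned '620K4', offset=11
After 4 (read(3)): returned 'MDZ', offset=14
After 5 (seek(-2, CUR)): offset=12
After 6 (seek(-7, END)): offset=22
After 7 (read(1)): returned 'R', offset=23
After 8 (tell()): offset=23
After 9 (seek(+4, CUR)): offset=27
After 10 (tell()): offset=27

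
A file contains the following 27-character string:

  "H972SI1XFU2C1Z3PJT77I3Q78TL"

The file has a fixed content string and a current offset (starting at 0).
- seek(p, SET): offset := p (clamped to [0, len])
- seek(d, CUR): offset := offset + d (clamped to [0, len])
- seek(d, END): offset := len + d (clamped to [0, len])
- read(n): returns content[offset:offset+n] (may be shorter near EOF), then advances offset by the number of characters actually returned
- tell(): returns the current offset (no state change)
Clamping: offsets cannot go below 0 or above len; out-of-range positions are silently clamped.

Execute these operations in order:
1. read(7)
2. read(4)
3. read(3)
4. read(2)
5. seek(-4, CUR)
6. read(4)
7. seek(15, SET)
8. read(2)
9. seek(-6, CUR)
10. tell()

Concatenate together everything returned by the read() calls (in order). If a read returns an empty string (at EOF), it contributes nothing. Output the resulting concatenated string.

After 1 (read(7)): returned 'H972SI1', offset=7
After 2 (read(4)): returned 'XFU2', offset=11
After 3 (read(3)): returned 'C1Z', offset=14
After 4 (read(2)): returned '3P', offset=16
After 5 (seek(-4, CUR)): offset=12
After 6 (read(4)): returned '1Z3P', offset=16
After 7 (seek(15, SET)): offset=15
After 8 (read(2)): returned 'PJ', offset=17
After 9 (seek(-6, CUR)): offset=11
After 10 (tell()): offset=11

Answer: H972SI1XFU2C1Z3P1Z3PPJ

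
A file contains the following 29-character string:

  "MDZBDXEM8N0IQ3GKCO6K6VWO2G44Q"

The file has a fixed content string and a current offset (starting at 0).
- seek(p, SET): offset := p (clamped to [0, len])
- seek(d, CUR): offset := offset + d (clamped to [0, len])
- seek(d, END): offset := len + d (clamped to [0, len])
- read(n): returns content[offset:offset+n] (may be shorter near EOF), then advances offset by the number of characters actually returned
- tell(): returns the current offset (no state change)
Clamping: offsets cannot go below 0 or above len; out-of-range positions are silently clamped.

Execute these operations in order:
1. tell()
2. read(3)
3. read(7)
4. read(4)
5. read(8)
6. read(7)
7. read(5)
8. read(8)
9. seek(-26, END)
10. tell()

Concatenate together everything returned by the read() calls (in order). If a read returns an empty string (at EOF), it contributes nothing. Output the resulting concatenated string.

Answer: MDZBDXEM8N0IQ3GKCO6K6VWO2G44Q

Derivation:
After 1 (tell()): offset=0
After 2 (read(3)): returned 'MDZ', offset=3
After 3 (read(7)): returned 'BDXEM8N', offset=10
After 4 (read(4)): returned '0IQ3', offset=14
After 5 (read(8)): returned 'GKCO6K6V', offset=22
After 6 (read(7)): returned 'WO2G44Q', offset=29
After 7 (read(5)): returned '', offset=29
After 8 (read(8)): returned '', offset=29
After 9 (seek(-26, END)): offset=3
After 10 (tell()): offset=3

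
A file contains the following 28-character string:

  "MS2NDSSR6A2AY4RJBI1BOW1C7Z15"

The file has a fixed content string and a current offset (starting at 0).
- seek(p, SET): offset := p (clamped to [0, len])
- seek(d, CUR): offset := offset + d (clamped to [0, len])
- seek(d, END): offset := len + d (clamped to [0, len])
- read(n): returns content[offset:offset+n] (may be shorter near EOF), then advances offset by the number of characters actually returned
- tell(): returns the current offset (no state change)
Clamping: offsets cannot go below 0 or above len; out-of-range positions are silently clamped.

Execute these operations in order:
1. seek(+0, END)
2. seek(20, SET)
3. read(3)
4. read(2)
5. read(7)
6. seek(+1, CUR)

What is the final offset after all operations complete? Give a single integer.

After 1 (seek(+0, END)): offset=28
After 2 (seek(20, SET)): offset=20
After 3 (read(3)): returned 'OW1', offset=23
After 4 (read(2)): returned 'C7', offset=25
After 5 (read(7)): returned 'Z15', offset=28
After 6 (seek(+1, CUR)): offset=28

Answer: 28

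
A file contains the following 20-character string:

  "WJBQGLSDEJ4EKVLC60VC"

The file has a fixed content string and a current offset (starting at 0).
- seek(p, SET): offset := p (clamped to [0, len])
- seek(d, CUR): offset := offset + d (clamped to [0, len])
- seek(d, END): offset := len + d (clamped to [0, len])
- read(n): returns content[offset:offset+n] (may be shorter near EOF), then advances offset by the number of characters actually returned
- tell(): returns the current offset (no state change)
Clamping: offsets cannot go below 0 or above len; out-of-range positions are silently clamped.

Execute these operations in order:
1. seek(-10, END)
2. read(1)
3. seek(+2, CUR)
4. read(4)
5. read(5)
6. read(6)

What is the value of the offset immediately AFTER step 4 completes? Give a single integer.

After 1 (seek(-10, END)): offset=10
After 2 (read(1)): returned '4', offset=11
After 3 (seek(+2, CUR)): offset=13
After 4 (read(4)): returned 'VLC6', offset=17

Answer: 17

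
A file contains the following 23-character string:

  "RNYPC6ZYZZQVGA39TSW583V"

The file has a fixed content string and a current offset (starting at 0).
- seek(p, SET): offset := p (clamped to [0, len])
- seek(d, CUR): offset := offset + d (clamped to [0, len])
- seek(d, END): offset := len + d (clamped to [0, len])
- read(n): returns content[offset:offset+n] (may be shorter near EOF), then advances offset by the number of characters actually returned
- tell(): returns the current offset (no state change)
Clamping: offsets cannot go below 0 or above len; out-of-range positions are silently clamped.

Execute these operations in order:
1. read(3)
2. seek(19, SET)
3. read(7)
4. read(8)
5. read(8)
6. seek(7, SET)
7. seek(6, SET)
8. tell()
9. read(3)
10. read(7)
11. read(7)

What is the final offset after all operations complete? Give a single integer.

After 1 (read(3)): returned 'RNY', offset=3
After 2 (seek(19, SET)): offset=19
After 3 (read(7)): returned '583V', offset=23
After 4 (read(8)): returned '', offset=23
After 5 (read(8)): returned '', offset=23
After 6 (seek(7, SET)): offset=7
After 7 (seek(6, SET)): offset=6
After 8 (tell()): offset=6
After 9 (read(3)): returned 'ZYZ', offset=9
After 10 (read(7)): returned 'ZQVGA39', offset=16
After 11 (read(7)): returned 'TSW583V', offset=23

Answer: 23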